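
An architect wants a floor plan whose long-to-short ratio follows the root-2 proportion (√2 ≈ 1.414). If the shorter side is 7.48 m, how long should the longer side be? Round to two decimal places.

10.58 m

root-2 ≈ 1.41421.
Longer side = 7.48 × 1.41421 ≈ 10.5783 → 10.58 m.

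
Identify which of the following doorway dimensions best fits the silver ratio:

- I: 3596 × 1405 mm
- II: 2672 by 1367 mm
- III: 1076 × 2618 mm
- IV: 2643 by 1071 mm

Ratios (long/short): I ≈ 2.559; II ≈ 1.955; III ≈ 2.433; IV ≈ 2.468.
silver ratio ≈ 2.414; option III is nearest (Δ 0.019).

III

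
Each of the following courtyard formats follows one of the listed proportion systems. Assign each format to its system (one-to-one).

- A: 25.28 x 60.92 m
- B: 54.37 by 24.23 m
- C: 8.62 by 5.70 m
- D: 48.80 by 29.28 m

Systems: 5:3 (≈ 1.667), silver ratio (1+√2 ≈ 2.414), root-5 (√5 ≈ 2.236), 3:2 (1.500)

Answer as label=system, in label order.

A=silver ratio, B=root-5, C=3:2, D=5:3

A = 60.92/25.28 ≈ 2.410 → silver ratio (2.414)
B = 54.37/24.23 ≈ 2.244 → root-5 (2.236)
C = 8.62/5.70 ≈ 1.512 → 3:2 (1.500)
D = 48.80/29.28 ≈ 1.667 → 5:3 (1.667)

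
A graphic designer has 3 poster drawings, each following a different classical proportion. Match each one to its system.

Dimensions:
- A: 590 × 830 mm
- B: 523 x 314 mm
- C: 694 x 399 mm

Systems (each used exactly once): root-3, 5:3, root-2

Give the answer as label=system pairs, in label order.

Ratios: A ≈ 1.407; B ≈ 1.666; C ≈ 1.739.
Targets: root-3 ≈ 1.732; 5:3 ≈ 1.667; root-2 ≈ 1.414.

A=root-2, B=5:3, C=root-3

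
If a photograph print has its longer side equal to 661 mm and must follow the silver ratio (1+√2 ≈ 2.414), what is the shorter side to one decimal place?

silver ratio ≈ 2.41421.
Shorter side = 661 ÷ 2.41421 ≈ 273.796 → 273.8 mm.

273.8 mm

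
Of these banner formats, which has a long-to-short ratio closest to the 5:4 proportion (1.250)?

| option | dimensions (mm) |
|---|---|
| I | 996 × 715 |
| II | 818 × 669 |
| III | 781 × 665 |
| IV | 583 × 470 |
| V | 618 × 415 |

Ratios (long/short): I ≈ 1.393; II ≈ 1.223; III ≈ 1.174; IV ≈ 1.240; V ≈ 1.489.
5:4 ≈ 1.250; option IV is nearest (Δ 0.010).

IV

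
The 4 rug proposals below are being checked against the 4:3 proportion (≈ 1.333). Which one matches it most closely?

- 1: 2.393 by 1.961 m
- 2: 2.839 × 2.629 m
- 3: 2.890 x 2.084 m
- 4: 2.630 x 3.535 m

Target 4:3 ≈ 1.333.
1: 1.220 (Δ0.113)  2: 1.080 (Δ0.253)  3: 1.387 (Δ0.054)  4: 1.344 (Δ0.011)

4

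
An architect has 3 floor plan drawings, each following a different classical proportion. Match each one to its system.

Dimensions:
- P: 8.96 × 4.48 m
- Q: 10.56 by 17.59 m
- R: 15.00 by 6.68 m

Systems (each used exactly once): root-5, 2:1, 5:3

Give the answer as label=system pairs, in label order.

P=2:1, Q=5:3, R=root-5

Ratios: P ≈ 2.000; Q ≈ 1.666; R ≈ 2.246.
Targets: root-5 ≈ 2.236; 2:1 ≈ 2.000; 5:3 ≈ 1.667.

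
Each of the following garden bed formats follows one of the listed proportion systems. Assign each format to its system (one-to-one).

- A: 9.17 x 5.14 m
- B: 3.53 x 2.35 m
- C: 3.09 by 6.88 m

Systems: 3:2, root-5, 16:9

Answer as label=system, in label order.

A = 9.17/5.14 ≈ 1.784 → 16:9 (1.778)
B = 3.53/2.35 ≈ 1.502 → 3:2 (1.500)
C = 6.88/3.09 ≈ 2.227 → root-5 (2.236)

A=16:9, B=3:2, C=root-5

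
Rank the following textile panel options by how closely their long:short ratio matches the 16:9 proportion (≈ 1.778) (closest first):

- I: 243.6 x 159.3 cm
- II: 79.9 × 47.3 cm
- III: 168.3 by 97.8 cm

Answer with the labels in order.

I: 243.6/159.3 ≈ 1.529 → |1.529 − 1.778| = 0.249
II: 79.9/47.3 ≈ 1.689 → |1.689 − 1.778| = 0.089
III: 168.3/97.8 ≈ 1.721 → |1.721 − 1.778| = 0.057

III, II, I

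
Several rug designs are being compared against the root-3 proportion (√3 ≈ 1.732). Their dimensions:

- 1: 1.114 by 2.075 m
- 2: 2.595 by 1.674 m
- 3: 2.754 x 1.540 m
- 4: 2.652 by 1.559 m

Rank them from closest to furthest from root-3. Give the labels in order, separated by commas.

4, 3, 1, 2

1: 2.075/1.114 ≈ 1.863 → |1.863 − 1.732| = 0.131
2: 2.595/1.674 ≈ 1.550 → |1.550 − 1.732| = 0.182
3: 2.754/1.540 ≈ 1.788 → |1.788 − 1.732| = 0.056
4: 2.652/1.559 ≈ 1.701 → |1.701 − 1.732| = 0.031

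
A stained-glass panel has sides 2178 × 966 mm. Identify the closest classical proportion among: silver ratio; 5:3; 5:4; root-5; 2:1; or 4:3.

root-5

Ratio = 2178 / 966 ≈ 2.255.
Distances: silver ratio 2.414 (Δ 0.159); 5:3 1.667 (Δ 0.588); 5:4 1.250 (Δ 1.005); root-5 2.236 (Δ 0.019); 2:1 2.000 (Δ 0.255); 4:3 1.333 (Δ 0.922).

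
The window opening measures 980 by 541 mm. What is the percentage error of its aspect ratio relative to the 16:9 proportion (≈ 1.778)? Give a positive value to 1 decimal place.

Ratio = 980 / 541 ≈ 1.8115.
Ideal 16:9 ≈ 1.7778. |1.8115 − 1.7778| / 1.7778 ≈ 1.90% → 1.9%.

1.9%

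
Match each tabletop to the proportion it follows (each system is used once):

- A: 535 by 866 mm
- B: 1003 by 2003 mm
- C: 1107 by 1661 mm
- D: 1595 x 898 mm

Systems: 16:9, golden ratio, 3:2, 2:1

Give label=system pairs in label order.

A=golden ratio, B=2:1, C=3:2, D=16:9

Ratios: A ≈ 1.619; B ≈ 1.997; C ≈ 1.500; D ≈ 1.776.
Targets: 16:9 ≈ 1.778; golden ratio ≈ 1.618; 3:2 ≈ 1.500; 2:1 ≈ 2.000.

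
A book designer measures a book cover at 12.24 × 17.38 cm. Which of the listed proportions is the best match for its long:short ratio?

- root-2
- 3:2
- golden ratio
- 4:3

Ratio = 17.38 / 12.24 ≈ 1.420.
Distances: root-2 1.414 (Δ 0.006); 3:2 1.500 (Δ 0.080); golden ratio 1.618 (Δ 0.198); 4:3 1.333 (Δ 0.087).

root-2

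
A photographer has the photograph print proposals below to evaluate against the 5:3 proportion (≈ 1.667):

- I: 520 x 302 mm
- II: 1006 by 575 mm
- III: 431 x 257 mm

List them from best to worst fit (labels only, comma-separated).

I: 520/302 ≈ 1.722 → |1.722 − 1.667| = 0.055
II: 1006/575 ≈ 1.750 → |1.750 − 1.667| = 0.083
III: 431/257 ≈ 1.677 → |1.677 − 1.667| = 0.010

III, I, II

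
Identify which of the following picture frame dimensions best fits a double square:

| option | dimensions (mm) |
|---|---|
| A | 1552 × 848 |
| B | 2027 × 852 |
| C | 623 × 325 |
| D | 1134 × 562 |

Ratios (long/short): A ≈ 1.830; B ≈ 2.379; C ≈ 1.917; D ≈ 2.018.
2:1 ≈ 2.000; option D is nearest (Δ 0.018).

D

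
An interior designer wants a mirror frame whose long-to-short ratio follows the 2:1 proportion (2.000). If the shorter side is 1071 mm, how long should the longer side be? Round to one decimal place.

2:1 = 2.00000.
Longer side = 1071 × 2.00000 ≈ 2142.000 → 2142.0 mm.

2142.0 mm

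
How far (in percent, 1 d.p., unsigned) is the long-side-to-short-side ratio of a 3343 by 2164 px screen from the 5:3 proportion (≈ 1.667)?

7.3%

Ratio = 3343 / 2164 ≈ 1.5448.
Ideal 5:3 ≈ 1.6667. |1.5448 − 1.6667| / 1.6667 ≈ 7.31% → 7.3%.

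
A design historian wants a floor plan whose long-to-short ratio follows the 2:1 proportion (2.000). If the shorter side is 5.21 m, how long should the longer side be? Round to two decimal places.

2:1 = 2.00000.
Longer side = 5.21 × 2.00000 ≈ 10.4200 → 10.42 m.

10.42 m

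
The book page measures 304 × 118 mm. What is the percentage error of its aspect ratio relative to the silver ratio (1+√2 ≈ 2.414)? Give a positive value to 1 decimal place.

6.7%

Ratio = 304 / 118 ≈ 2.5763.
Ideal silver ratio ≈ 2.4142. |2.5763 − 2.4142| / 2.4142 ≈ 6.71% → 6.7%.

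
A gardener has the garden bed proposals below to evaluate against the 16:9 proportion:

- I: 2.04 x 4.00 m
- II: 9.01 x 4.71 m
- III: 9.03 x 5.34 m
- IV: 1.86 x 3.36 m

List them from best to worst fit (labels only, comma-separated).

Ratios: I = 4.00 / 2.04 ≈ 1.961; II = 9.01 / 4.71 ≈ 1.913; III = 9.03 / 5.34 ≈ 1.691; IV = 3.36 / 1.86 ≈ 1.806.
|Δ from 1.778|: I 0.183; II 0.135; III 0.087; IV 0.028.

IV, III, II, I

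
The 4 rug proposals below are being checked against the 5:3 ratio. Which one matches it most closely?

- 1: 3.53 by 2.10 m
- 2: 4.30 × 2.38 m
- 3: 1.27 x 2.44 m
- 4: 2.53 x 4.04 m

Ratios (long/short): 1 ≈ 1.681; 2 ≈ 1.807; 3 ≈ 1.921; 4 ≈ 1.597.
5:3 ≈ 1.667; option 1 is nearest (Δ 0.014).

1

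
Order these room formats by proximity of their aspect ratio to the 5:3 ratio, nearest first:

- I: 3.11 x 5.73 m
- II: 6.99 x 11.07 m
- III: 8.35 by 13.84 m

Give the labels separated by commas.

III, II, I

I: 5.73/3.11 ≈ 1.842 → |1.842 − 1.667| = 0.175
II: 11.07/6.99 ≈ 1.584 → |1.584 − 1.667| = 0.083
III: 13.84/8.35 ≈ 1.657 → |1.657 − 1.667| = 0.010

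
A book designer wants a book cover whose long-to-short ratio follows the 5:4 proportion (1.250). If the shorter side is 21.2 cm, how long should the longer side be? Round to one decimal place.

5:4 = 1.25000.
Longer side = 21.2 × 1.25000 ≈ 26.500 → 26.5 cm.

26.5 cm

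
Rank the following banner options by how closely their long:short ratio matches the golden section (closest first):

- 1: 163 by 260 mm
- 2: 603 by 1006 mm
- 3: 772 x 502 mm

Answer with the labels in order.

1, 2, 3

Ratios: 1 = 260 / 163 ≈ 1.595; 2 = 1006 / 603 ≈ 1.668; 3 = 772 / 502 ≈ 1.538.
|Δ from 1.618|: 1 0.023; 2 0.050; 3 0.080.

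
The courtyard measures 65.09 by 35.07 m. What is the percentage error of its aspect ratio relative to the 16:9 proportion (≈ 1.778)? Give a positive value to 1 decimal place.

4.4%

Ratio = 65.09 / 35.07 ≈ 1.8560.
Ideal 16:9 ≈ 1.7778. |1.8560 − 1.7778| / 1.7778 ≈ 4.40% → 4.4%.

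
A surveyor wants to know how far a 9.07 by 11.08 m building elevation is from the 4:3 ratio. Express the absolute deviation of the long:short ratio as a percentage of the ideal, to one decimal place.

Ratio = 11.08 / 9.07 ≈ 1.2216.
Ideal 4:3 ≈ 1.3333. |1.2216 − 1.3333| / 1.3333 ≈ 8.38% → 8.4%.

8.4%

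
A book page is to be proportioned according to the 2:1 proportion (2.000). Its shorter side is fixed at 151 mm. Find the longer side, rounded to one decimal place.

302.0 mm

2:1 = 2.00000.
Longer side = 151 × 2.00000 ≈ 302.000 → 302.0 mm.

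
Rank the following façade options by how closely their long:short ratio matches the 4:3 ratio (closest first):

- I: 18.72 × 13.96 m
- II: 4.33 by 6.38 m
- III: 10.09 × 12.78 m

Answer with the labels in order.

I, III, II

Ratios: I = 18.72 / 13.96 ≈ 1.341; II = 6.38 / 4.33 ≈ 1.473; III = 12.78 / 10.09 ≈ 1.267.
|Δ from 1.333|: I 0.008; II 0.140; III 0.066.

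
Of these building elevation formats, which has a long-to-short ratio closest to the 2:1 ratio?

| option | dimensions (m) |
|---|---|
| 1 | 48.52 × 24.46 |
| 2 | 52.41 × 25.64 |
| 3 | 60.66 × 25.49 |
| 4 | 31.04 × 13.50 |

Target 2:1 ≈ 2.000.
1: 1.984 (Δ0.016)  2: 2.044 (Δ0.044)  3: 2.380 (Δ0.380)  4: 2.299 (Δ0.299)

1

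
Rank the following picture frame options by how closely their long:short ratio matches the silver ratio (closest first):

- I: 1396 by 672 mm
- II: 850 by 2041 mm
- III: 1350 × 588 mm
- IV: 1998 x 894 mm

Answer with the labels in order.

I: 1396/672 ≈ 2.077 → |2.077 − 2.414| = 0.337
II: 2041/850 ≈ 2.401 → |2.401 − 2.414| = 0.013
III: 1350/588 ≈ 2.296 → |2.296 − 2.414| = 0.118
IV: 1998/894 ≈ 2.235 → |2.235 − 2.414| = 0.179

II, III, IV, I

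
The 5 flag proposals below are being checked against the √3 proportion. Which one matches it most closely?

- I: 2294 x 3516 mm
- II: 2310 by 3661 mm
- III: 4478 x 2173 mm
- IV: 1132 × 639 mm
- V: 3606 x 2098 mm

V

Ratios (long/short): I ≈ 1.533; II ≈ 1.585; III ≈ 2.061; IV ≈ 1.772; V ≈ 1.719.
root-3 ≈ 1.732; option V is nearest (Δ 0.013).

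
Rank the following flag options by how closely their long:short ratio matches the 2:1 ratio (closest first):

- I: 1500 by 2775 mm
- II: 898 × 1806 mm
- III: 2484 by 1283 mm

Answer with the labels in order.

Ratios: I = 2775 / 1500 ≈ 1.850; II = 1806 / 898 ≈ 2.011; III = 2484 / 1283 ≈ 1.936.
|Δ from 2.000|: I 0.150; II 0.011; III 0.064.

II, III, I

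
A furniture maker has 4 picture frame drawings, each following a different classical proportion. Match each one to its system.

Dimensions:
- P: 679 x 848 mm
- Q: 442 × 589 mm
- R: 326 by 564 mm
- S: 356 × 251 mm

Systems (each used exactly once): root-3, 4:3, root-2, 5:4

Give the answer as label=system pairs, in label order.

P = 848/679 ≈ 1.249 → 5:4 (1.250)
Q = 589/442 ≈ 1.333 → 4:3 (1.333)
R = 564/326 ≈ 1.730 → root-3 (1.732)
S = 356/251 ≈ 1.418 → root-2 (1.414)

P=5:4, Q=4:3, R=root-3, S=root-2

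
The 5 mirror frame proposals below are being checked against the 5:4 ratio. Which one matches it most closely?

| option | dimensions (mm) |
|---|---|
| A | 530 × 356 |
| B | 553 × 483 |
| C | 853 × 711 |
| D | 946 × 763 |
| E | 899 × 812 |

D

Target 5:4 ≈ 1.250.
A: 1.489 (Δ0.239)  B: 1.145 (Δ0.105)  C: 1.200 (Δ0.050)  D: 1.240 (Δ0.010)  E: 1.107 (Δ0.143)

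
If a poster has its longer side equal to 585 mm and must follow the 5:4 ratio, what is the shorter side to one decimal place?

5:4 = 1.25000.
Shorter side = 585 ÷ 1.25000 ≈ 468.000 → 468.0 mm.

468.0 mm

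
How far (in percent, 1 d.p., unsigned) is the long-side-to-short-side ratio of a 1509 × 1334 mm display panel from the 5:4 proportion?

9.5%

Ratio = 1509 / 1334 ≈ 1.1312.
Ideal 5:4 = 1.2500. |1.1312 − 1.2500| / 1.2500 ≈ 9.50% → 9.5%.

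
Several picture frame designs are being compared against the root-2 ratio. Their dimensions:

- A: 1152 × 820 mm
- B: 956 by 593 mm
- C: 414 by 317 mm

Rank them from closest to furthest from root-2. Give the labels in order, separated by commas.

A: 1152/820 ≈ 1.405 → |1.405 − 1.414| = 0.009
B: 956/593 ≈ 1.612 → |1.612 − 1.414| = 0.198
C: 414/317 ≈ 1.306 → |1.306 − 1.414| = 0.108

A, C, B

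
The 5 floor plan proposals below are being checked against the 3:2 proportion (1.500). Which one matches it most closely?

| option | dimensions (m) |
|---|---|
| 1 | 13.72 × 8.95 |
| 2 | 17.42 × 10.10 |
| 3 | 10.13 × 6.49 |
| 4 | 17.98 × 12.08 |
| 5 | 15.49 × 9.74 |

Target 3:2 ≈ 1.500.
1: 1.533 (Δ0.033)  2: 1.725 (Δ0.225)  3: 1.561 (Δ0.061)  4: 1.488 (Δ0.012)  5: 1.590 (Δ0.090)

4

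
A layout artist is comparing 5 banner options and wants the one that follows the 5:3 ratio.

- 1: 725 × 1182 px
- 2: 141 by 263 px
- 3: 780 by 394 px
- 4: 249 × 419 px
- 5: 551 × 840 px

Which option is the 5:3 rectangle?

4

Target 5:3 ≈ 1.667.
1: 1.630 (Δ0.037)  2: 1.865 (Δ0.198)  3: 1.980 (Δ0.313)  4: 1.683 (Δ0.016)  5: 1.525 (Δ0.142)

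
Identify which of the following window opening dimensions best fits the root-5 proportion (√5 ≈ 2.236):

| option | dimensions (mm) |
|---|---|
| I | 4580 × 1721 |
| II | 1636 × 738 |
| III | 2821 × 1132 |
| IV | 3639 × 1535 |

II

Target root-5 ≈ 2.236.
I: 2.661 (Δ0.425)  II: 2.217 (Δ0.019)  III: 2.492 (Δ0.256)  IV: 2.371 (Δ0.135)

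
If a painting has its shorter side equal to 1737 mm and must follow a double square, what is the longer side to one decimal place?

3474.0 mm

2:1 = 2.00000.
Longer side = 1737 × 2.00000 ≈ 3474.000 → 3474.0 mm.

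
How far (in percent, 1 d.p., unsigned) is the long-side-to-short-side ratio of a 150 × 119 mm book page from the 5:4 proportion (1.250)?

Ratio = 150 / 119 ≈ 1.2605.
Ideal 5:4 = 1.2500. |1.2605 − 1.2500| / 1.2500 ≈ 0.84% → 0.8%.

0.8%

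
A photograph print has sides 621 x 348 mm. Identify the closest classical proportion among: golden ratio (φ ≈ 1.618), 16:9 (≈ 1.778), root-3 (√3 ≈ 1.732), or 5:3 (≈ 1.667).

16:9

Ratio = 621 / 348 ≈ 1.784.
Distances: golden ratio 1.618 (Δ 0.166); 16:9 1.778 (Δ 0.006); root-3 1.732 (Δ 0.052); 5:3 1.667 (Δ 0.117).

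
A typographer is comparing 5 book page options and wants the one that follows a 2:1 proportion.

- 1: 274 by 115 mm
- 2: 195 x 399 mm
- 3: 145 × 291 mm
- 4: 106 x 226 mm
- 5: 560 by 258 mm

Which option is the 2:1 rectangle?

3

Target 2:1 ≈ 2.000.
1: 2.383 (Δ0.383)  2: 2.046 (Δ0.046)  3: 2.007 (Δ0.007)  4: 2.132 (Δ0.132)  5: 2.171 (Δ0.171)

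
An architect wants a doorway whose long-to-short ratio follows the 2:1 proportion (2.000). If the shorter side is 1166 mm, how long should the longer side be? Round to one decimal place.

2:1 = 2.00000.
Longer side = 1166 × 2.00000 ≈ 2332.000 → 2332.0 mm.

2332.0 mm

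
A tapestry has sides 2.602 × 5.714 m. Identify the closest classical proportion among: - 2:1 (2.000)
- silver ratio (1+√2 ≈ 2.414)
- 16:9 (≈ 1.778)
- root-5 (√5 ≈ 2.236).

root-5

5.714/2.602 ≈ 2.196. Nearest candidates are root-5 (2.236, off by 0.040) and 2:1 (2.000, off by 0.196).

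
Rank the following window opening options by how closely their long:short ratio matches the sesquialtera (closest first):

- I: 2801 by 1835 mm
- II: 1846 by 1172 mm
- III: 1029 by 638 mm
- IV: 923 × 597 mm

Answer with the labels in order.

I, IV, II, III

Ratios: I = 2801 / 1835 ≈ 1.526; II = 1846 / 1172 ≈ 1.575; III = 1029 / 638 ≈ 1.613; IV = 923 / 597 ≈ 1.546.
|Δ from 1.500|: I 0.026; II 0.075; III 0.113; IV 0.046.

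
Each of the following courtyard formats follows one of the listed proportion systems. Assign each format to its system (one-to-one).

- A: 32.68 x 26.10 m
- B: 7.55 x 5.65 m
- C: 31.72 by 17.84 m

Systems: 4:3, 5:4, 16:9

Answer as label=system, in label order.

A=5:4, B=4:3, C=16:9

Ratios: A ≈ 1.252; B ≈ 1.336; C ≈ 1.778.
Targets: 4:3 ≈ 1.333; 5:4 ≈ 1.250; 16:9 ≈ 1.778.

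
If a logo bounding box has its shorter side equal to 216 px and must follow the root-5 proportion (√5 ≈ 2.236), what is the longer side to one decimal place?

483.0 px

root-5 ≈ 2.23607.
Longer side = 216 × 2.23607 ≈ 482.991 → 483.0 px.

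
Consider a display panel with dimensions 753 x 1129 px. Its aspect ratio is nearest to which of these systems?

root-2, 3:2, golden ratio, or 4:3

1129/753 ≈ 1.499. Nearest candidates are 3:2 (1.500, off by 0.001) and root-2 (1.414, off by 0.085).

3:2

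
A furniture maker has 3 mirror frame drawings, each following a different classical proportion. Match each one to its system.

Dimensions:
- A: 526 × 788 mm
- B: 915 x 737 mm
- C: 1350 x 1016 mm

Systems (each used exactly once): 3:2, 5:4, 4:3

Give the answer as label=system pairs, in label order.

A=3:2, B=5:4, C=4:3

A = 788/526 ≈ 1.498 → 3:2 (1.500)
B = 915/737 ≈ 1.242 → 5:4 (1.250)
C = 1350/1016 ≈ 1.329 → 4:3 (1.333)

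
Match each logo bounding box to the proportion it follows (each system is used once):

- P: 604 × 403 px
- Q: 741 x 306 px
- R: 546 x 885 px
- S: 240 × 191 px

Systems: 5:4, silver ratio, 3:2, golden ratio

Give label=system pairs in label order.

Ratios: P ≈ 1.499; Q ≈ 2.422; R ≈ 1.621; S ≈ 1.257.
Targets: 5:4 ≈ 1.250; silver ratio ≈ 2.414; 3:2 ≈ 1.500; golden ratio ≈ 1.618.

P=3:2, Q=silver ratio, R=golden ratio, S=5:4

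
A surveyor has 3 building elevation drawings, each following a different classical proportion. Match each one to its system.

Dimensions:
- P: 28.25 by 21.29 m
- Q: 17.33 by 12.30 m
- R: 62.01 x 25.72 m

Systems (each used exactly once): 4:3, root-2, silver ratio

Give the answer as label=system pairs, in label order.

Ratios: P ≈ 1.327; Q ≈ 1.409; R ≈ 2.411.
Targets: 4:3 ≈ 1.333; root-2 ≈ 1.414; silver ratio ≈ 2.414.

P=4:3, Q=root-2, R=silver ratio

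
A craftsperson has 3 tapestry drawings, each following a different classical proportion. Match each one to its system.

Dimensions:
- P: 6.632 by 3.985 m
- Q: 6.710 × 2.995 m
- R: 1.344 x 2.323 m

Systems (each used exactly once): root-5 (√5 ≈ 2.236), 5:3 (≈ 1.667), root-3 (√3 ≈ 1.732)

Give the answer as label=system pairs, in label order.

P=5:3, Q=root-5, R=root-3

P = 6.632/3.985 ≈ 1.664 → 5:3 (1.667)
Q = 6.710/2.995 ≈ 2.240 → root-5 (2.236)
R = 2.323/1.344 ≈ 1.728 → root-3 (1.732)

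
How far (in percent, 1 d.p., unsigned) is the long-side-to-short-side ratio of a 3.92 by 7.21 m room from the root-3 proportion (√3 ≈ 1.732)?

Ratio = 7.21 / 3.92 ≈ 1.8393.
Ideal root-3 ≈ 1.7321. |1.8393 − 1.7321| / 1.7321 ≈ 6.19% → 6.2%.

6.2%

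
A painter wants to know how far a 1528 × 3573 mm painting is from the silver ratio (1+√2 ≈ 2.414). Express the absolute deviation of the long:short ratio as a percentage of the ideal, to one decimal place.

3.1%

Ratio = 3573 / 1528 ≈ 2.3384.
Ideal silver ratio ≈ 2.4142. |2.3384 − 2.4142| / 2.4142 ≈ 3.14% → 3.1%.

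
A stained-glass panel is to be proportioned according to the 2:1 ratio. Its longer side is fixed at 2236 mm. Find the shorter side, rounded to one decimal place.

2:1 = 2.00000.
Shorter side = 2236 ÷ 2.00000 ≈ 1118.000 → 1118.0 mm.

1118.0 mm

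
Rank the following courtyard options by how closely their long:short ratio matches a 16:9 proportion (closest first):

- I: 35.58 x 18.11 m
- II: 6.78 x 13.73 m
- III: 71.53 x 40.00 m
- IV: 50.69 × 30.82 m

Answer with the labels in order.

Ratios: I = 35.58 / 18.11 ≈ 1.965; II = 13.73 / 6.78 ≈ 2.025; III = 71.53 / 40.00 ≈ 1.788; IV = 50.69 / 30.82 ≈ 1.645.
|Δ from 1.778|: I 0.187; II 0.247; III 0.010; IV 0.133.

III, IV, I, II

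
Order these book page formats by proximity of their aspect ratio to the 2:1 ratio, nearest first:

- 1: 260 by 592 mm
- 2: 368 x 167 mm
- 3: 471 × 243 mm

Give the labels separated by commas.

1: 592/260 ≈ 2.277 → |2.277 − 2.000| = 0.277
2: 368/167 ≈ 2.204 → |2.204 − 2.000| = 0.204
3: 471/243 ≈ 1.938 → |1.938 − 2.000| = 0.062

3, 2, 1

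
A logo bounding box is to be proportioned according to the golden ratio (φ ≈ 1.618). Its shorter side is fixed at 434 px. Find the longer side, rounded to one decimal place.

golden ratio ≈ 1.61803.
Longer side = 434 × 1.61803 ≈ 702.225 → 702.2 px.

702.2 px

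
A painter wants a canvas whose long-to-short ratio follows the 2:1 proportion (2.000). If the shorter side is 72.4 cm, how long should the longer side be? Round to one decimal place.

2:1 = 2.00000.
Longer side = 72.4 × 2.00000 ≈ 144.800 → 144.8 cm.

144.8 cm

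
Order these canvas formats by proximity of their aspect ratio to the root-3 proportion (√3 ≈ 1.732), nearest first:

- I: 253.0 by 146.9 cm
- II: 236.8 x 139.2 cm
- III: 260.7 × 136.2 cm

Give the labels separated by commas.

I, II, III

I: 253.0/146.9 ≈ 1.722 → |1.722 − 1.732| = 0.010
II: 236.8/139.2 ≈ 1.701 → |1.701 − 1.732| = 0.031
III: 260.7/136.2 ≈ 1.914 → |1.914 − 1.732| = 0.182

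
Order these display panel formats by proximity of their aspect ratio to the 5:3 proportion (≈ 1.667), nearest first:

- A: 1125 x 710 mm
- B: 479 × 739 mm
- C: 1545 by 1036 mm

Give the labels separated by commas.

A: 1125/710 ≈ 1.585 → |1.585 − 1.667| = 0.082
B: 739/479 ≈ 1.543 → |1.543 − 1.667| = 0.124
C: 1545/1036 ≈ 1.491 → |1.491 − 1.667| = 0.176

A, B, C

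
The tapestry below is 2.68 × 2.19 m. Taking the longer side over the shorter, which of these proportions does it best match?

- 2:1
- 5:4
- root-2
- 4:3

5:4

2.68/2.19 ≈ 1.224. Nearest candidates are 5:4 (1.250, off by 0.026) and 4:3 (1.333, off by 0.109).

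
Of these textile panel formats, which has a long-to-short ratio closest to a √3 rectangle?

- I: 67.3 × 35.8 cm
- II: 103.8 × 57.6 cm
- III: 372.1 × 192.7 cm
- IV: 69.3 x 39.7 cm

Target root-3 ≈ 1.732.
I: 1.880 (Δ0.148)  II: 1.802 (Δ0.070)  III: 1.931 (Δ0.199)  IV: 1.746 (Δ0.014)

IV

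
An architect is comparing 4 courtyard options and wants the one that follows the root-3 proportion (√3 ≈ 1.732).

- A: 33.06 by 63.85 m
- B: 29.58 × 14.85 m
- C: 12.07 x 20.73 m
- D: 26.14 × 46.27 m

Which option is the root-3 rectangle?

Ratios (long/short): A ≈ 1.931; B ≈ 1.992; C ≈ 1.717; D ≈ 1.770.
root-3 ≈ 1.732; option C is nearest (Δ 0.015).

C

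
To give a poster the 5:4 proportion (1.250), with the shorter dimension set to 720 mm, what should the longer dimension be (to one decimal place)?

5:4 = 1.25000.
Longer side = 720 × 1.25000 ≈ 900.000 → 900.0 mm.

900.0 mm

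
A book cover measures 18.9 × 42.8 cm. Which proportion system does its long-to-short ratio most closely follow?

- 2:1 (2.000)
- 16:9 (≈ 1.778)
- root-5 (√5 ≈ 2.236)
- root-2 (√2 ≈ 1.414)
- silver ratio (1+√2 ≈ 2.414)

root-5

42.8/18.9 ≈ 2.265. Nearest candidates are root-5 (2.236, off by 0.029) and silver ratio (2.414, off by 0.149).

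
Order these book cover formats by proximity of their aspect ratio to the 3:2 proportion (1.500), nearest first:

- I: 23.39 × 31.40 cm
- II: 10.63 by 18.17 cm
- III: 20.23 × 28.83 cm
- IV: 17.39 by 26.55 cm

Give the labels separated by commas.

I: 31.40/23.39 ≈ 1.342 → |1.342 − 1.500| = 0.158
II: 18.17/10.63 ≈ 1.709 → |1.709 − 1.500| = 0.209
III: 28.83/20.23 ≈ 1.425 → |1.425 − 1.500| = 0.075
IV: 26.55/17.39 ≈ 1.527 → |1.527 − 1.500| = 0.027

IV, III, I, II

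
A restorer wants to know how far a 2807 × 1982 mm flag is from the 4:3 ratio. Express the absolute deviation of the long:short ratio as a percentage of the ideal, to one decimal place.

Ratio = 2807 / 1982 ≈ 1.4162.
Ideal 4:3 ≈ 1.3333. |1.4162 − 1.3333| / 1.3333 ≈ 6.22% → 6.2%.

6.2%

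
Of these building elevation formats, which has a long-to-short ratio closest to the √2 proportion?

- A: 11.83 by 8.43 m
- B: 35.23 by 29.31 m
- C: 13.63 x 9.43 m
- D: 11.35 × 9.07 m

A

Ratios (long/short): A ≈ 1.403; B ≈ 1.202; C ≈ 1.445; D ≈ 1.251.
root-2 ≈ 1.414; option A is nearest (Δ 0.011).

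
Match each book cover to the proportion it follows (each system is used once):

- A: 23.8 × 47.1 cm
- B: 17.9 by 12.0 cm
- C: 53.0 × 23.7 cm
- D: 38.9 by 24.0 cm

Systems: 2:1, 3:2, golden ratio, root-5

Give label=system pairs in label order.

A = 47.1/23.8 ≈ 1.979 → 2:1 (2.000)
B = 17.9/12.0 ≈ 1.492 → 3:2 (1.500)
C = 53.0/23.7 ≈ 2.236 → root-5 (2.236)
D = 38.9/24.0 ≈ 1.621 → golden ratio (1.618)

A=2:1, B=3:2, C=root-5, D=golden ratio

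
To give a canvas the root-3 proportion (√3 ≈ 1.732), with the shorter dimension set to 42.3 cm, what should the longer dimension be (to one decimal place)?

root-3 ≈ 1.73205.
Longer side = 42.3 × 1.73205 ≈ 73.266 → 73.3 cm.

73.3 cm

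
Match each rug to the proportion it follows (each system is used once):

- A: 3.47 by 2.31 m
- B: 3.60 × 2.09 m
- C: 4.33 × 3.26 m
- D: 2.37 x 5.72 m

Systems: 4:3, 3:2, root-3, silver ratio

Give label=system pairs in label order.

Ratios: A ≈ 1.502; B ≈ 1.722; C ≈ 1.328; D ≈ 2.414.
Targets: 4:3 ≈ 1.333; 3:2 ≈ 1.500; root-3 ≈ 1.732; silver ratio ≈ 2.414.

A=3:2, B=root-3, C=4:3, D=silver ratio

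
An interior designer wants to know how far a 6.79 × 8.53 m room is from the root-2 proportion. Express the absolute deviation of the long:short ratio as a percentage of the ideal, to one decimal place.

Ratio = 8.53 / 6.79 ≈ 1.2563.
Ideal root-2 ≈ 1.4142. |1.2563 − 1.4142| / 1.4142 ≈ 11.17% → 11.2%.

11.2%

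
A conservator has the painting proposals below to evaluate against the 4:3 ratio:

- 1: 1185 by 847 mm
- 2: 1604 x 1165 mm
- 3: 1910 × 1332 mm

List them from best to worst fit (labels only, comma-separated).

Ratios: 1 = 1185 / 847 ≈ 1.399; 2 = 1604 / 1165 ≈ 1.377; 3 = 1910 / 1332 ≈ 1.434.
|Δ from 1.333|: 1 0.066; 2 0.044; 3 0.101.

2, 1, 3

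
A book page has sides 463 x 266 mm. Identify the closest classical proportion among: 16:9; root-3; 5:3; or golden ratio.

463/266 ≈ 1.741. Nearest candidates are root-3 (1.732, off by 0.009) and 16:9 (1.778, off by 0.037).

root-3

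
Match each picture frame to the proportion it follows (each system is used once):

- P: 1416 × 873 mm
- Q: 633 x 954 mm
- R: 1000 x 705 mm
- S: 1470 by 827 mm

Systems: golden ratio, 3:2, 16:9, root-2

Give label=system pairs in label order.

P = 1416/873 ≈ 1.622 → golden ratio (1.618)
Q = 954/633 ≈ 1.507 → 3:2 (1.500)
R = 1000/705 ≈ 1.418 → root-2 (1.414)
S = 1470/827 ≈ 1.778 → 16:9 (1.778)

P=golden ratio, Q=3:2, R=root-2, S=16:9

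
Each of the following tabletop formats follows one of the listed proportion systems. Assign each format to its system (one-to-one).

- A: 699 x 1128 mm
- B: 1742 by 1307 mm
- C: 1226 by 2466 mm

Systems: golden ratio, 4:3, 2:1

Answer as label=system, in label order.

Ratios: A ≈ 1.614; B ≈ 1.333; C ≈ 2.011.
Targets: golden ratio ≈ 1.618; 4:3 ≈ 1.333; 2:1 ≈ 2.000.

A=golden ratio, B=4:3, C=2:1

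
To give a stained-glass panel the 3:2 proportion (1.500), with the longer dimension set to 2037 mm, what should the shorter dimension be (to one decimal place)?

1358.0 mm

3:2 = 1.50000.
Shorter side = 2037 ÷ 1.50000 ≈ 1358.000 → 1358.0 mm.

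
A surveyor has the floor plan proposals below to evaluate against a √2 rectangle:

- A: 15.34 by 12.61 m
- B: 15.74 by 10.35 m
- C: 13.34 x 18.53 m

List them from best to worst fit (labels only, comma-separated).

C, B, A

A: 15.34/12.61 ≈ 1.216 → |1.216 − 1.414| = 0.198
B: 15.74/10.35 ≈ 1.521 → |1.521 − 1.414| = 0.107
C: 18.53/13.34 ≈ 1.389 → |1.389 − 1.414| = 0.025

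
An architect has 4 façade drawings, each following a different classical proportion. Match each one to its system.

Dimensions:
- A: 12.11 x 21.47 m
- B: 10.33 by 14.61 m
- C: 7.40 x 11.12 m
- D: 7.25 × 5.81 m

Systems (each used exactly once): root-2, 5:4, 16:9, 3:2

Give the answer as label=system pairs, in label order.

Ratios: A ≈ 1.773; B ≈ 1.414; C ≈ 1.503; D ≈ 1.248.
Targets: root-2 ≈ 1.414; 5:4 ≈ 1.250; 16:9 ≈ 1.778; 3:2 ≈ 1.500.

A=16:9, B=root-2, C=3:2, D=5:4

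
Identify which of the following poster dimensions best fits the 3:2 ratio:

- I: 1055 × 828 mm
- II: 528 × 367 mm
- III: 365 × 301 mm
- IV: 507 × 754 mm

Target 3:2 ≈ 1.500.
I: 1.274 (Δ0.226)  II: 1.439 (Δ0.061)  III: 1.213 (Δ0.287)  IV: 1.487 (Δ0.013)

IV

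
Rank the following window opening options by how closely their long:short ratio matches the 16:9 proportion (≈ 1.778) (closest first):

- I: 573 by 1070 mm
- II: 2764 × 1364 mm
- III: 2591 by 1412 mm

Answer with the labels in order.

Ratios: I = 1070 / 573 ≈ 1.867; II = 2764 / 1364 ≈ 2.026; III = 2591 / 1412 ≈ 1.835.
|Δ from 1.778|: I 0.089; II 0.248; III 0.057.

III, I, II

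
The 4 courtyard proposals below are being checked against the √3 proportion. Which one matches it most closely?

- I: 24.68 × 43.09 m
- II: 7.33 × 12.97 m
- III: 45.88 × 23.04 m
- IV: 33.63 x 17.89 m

Target root-3 ≈ 1.732.
I: 1.746 (Δ0.014)  II: 1.769 (Δ0.037)  III: 1.991 (Δ0.259)  IV: 1.880 (Δ0.148)

I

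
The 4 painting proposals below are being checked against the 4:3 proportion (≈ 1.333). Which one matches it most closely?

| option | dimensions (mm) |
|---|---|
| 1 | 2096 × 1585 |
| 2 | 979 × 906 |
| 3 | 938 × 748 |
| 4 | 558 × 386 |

Target 4:3 ≈ 1.333.
1: 1.322 (Δ0.011)  2: 1.081 (Δ0.252)  3: 1.254 (Δ0.079)  4: 1.446 (Δ0.113)

1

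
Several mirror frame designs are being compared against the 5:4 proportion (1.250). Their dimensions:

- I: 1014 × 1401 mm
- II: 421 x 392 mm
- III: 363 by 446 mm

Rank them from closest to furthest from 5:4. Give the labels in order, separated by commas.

I: 1401/1014 ≈ 1.382 → |1.382 − 1.250| = 0.132
II: 421/392 ≈ 1.074 → |1.074 − 1.250| = 0.176
III: 446/363 ≈ 1.229 → |1.229 − 1.250| = 0.021

III, I, II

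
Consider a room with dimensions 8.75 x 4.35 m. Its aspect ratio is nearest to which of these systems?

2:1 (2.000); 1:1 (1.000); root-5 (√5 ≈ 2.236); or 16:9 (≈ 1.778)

2:1

Ratio = 8.75 / 4.35 ≈ 2.011.
Distances: 2:1 2.000 (Δ 0.011); 1:1 1.000 (Δ 1.011); root-5 2.236 (Δ 0.225); 16:9 1.778 (Δ 0.233).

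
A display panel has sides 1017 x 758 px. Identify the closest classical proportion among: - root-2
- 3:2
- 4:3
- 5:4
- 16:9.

4:3

Ratio = 1017 / 758 ≈ 1.342.
Distances: root-2 1.414 (Δ 0.072); 3:2 1.500 (Δ 0.158); 4:3 1.333 (Δ 0.009); 5:4 1.250 (Δ 0.092); 16:9 1.778 (Δ 0.436).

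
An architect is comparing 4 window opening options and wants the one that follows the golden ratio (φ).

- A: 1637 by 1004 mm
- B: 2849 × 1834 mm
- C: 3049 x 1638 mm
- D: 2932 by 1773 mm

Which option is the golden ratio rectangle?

A

Ratios (long/short): A ≈ 1.630; B ≈ 1.553; C ≈ 1.861; D ≈ 1.654.
golden ratio ≈ 1.618; option A is nearest (Δ 0.012).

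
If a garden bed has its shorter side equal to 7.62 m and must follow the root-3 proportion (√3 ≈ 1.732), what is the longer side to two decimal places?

root-3 ≈ 1.73205.
Longer side = 7.62 × 1.73205 ≈ 13.1982 → 13.20 m.

13.20 m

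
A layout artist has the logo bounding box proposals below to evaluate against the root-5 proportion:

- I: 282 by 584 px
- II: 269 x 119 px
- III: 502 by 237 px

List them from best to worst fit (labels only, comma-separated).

Ratios: I = 584 / 282 ≈ 2.071; II = 269 / 119 ≈ 2.261; III = 502 / 237 ≈ 2.118.
|Δ from 2.236|: I 0.165; II 0.025; III 0.118.

II, III, I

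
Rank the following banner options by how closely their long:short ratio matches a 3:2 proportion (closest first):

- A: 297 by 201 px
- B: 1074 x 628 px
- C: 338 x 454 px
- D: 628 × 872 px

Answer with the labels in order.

Ratios: A = 297 / 201 ≈ 1.478; B = 1074 / 628 ≈ 1.710; C = 454 / 338 ≈ 1.343; D = 872 / 628 ≈ 1.389.
|Δ from 1.500|: A 0.022; B 0.210; C 0.157; D 0.111.

A, D, C, B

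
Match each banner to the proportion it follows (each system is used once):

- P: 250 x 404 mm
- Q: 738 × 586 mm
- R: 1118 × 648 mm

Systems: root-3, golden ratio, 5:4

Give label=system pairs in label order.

P=golden ratio, Q=5:4, R=root-3

Ratios: P ≈ 1.616; Q ≈ 1.259; R ≈ 1.725.
Targets: root-3 ≈ 1.732; golden ratio ≈ 1.618; 5:4 ≈ 1.250.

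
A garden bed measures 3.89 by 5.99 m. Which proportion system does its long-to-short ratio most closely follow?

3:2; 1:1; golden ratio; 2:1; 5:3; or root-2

3:2

5.99/3.89 ≈ 1.540. Nearest candidates are 3:2 (1.500, off by 0.040) and golden ratio (1.618, off by 0.078).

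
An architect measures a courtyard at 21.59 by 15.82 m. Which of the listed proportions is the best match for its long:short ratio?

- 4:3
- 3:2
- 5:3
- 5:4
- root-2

4:3

21.59/15.82 ≈ 1.365. Nearest candidates are 4:3 (1.333, off by 0.032) and root-2 (1.414, off by 0.049).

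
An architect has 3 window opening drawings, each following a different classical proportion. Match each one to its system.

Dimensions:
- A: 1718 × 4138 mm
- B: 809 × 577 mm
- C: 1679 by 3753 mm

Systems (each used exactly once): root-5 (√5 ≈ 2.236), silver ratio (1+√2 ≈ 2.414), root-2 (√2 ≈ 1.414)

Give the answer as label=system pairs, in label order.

A=silver ratio, B=root-2, C=root-5

A = 4138/1718 ≈ 2.409 → silver ratio (2.414)
B = 809/577 ≈ 1.402 → root-2 (1.414)
C = 3753/1679 ≈ 2.235 → root-5 (2.236)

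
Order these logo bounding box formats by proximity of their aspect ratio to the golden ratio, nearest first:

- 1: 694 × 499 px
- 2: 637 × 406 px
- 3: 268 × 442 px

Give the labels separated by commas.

3, 2, 1

1: 694/499 ≈ 1.391 → |1.391 − 1.618| = 0.227
2: 637/406 ≈ 1.569 → |1.569 − 1.618| = 0.049
3: 442/268 ≈ 1.649 → |1.649 − 1.618| = 0.031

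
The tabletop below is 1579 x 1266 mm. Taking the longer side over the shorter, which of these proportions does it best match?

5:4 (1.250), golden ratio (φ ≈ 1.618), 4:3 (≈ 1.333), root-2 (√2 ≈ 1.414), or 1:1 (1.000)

5:4

1579/1266 ≈ 1.247. Nearest candidates are 5:4 (1.250, off by 0.003) and 4:3 (1.333, off by 0.086).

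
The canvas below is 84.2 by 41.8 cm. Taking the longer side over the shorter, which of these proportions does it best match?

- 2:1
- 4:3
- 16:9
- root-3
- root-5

2:1

84.2/41.8 ≈ 2.014. Nearest candidates are 2:1 (2.000, off by 0.014) and root-5 (2.236, off by 0.222).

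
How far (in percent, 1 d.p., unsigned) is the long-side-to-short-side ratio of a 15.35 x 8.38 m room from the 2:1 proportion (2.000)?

Ratio = 15.35 / 8.38 ≈ 1.8317.
Ideal 2:1 = 2.0000. |1.8317 − 2.0000| / 2.0000 ≈ 8.41% → 8.4%.

8.4%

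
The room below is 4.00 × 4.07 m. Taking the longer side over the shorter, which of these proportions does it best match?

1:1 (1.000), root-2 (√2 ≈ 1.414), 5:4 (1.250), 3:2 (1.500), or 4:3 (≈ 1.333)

1:1

4.07/4.00 ≈ 1.018. Nearest candidates are 1:1 (1.000, off by 0.018) and 5:4 (1.250, off by 0.232).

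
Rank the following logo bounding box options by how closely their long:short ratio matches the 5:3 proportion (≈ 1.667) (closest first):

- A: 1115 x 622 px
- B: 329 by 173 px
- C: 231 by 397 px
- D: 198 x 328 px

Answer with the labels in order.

A: 1115/622 ≈ 1.793 → |1.793 − 1.667| = 0.126
B: 329/173 ≈ 1.902 → |1.902 − 1.667| = 0.235
C: 397/231 ≈ 1.719 → |1.719 − 1.667| = 0.052
D: 328/198 ≈ 1.657 → |1.657 − 1.667| = 0.010

D, C, A, B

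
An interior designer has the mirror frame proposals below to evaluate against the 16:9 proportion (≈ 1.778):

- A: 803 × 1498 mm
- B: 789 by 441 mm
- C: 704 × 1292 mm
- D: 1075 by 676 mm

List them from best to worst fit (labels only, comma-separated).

A: 1498/803 ≈ 1.866 → |1.866 − 1.778| = 0.088
B: 789/441 ≈ 1.789 → |1.789 − 1.778| = 0.011
C: 1292/704 ≈ 1.835 → |1.835 − 1.778| = 0.057
D: 1075/676 ≈ 1.590 → |1.590 − 1.778| = 0.188

B, C, A, D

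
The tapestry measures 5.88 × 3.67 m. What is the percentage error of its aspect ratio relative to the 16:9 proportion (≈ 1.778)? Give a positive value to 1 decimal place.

9.9%

Ratio = 5.88 / 3.67 ≈ 1.6022.
Ideal 16:9 ≈ 1.7778. |1.6022 − 1.7778| / 1.7778 ≈ 9.88% → 9.9%.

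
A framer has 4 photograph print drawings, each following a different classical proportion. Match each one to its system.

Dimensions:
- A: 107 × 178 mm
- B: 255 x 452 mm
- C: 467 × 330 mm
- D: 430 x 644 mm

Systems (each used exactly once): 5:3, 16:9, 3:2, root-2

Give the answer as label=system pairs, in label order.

A=5:3, B=16:9, C=root-2, D=3:2

Ratios: A ≈ 1.664; B ≈ 1.773; C ≈ 1.415; D ≈ 1.498.
Targets: 5:3 ≈ 1.667; 16:9 ≈ 1.778; 3:2 ≈ 1.500; root-2 ≈ 1.414.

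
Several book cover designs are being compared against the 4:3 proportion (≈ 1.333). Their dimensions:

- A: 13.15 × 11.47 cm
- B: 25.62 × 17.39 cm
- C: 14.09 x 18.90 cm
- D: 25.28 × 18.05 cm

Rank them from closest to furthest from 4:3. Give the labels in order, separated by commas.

C, D, B, A

Ratios: A = 13.15 / 11.47 ≈ 1.146; B = 25.62 / 17.39 ≈ 1.473; C = 18.90 / 14.09 ≈ 1.341; D = 25.28 / 18.05 ≈ 1.401.
|Δ from 1.333|: A 0.187; B 0.140; C 0.008; D 0.068.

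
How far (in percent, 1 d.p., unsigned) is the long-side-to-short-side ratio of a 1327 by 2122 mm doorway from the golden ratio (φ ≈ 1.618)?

Ratio = 2122 / 1327 ≈ 1.5991.
Ideal golden ratio ≈ 1.6180. |1.5991 − 1.6180| / 1.6180 ≈ 1.17% → 1.2%.

1.2%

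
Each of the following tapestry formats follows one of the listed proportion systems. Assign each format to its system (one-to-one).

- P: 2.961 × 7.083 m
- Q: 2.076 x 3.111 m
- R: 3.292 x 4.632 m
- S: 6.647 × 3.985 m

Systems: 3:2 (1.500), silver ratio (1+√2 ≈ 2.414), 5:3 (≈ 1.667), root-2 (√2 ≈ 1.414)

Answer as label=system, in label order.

P=silver ratio, Q=3:2, R=root-2, S=5:3

Ratios: P ≈ 2.392; Q ≈ 1.499; R ≈ 1.407; S ≈ 1.668.
Targets: 3:2 ≈ 1.500; silver ratio ≈ 2.414; 5:3 ≈ 1.667; root-2 ≈ 1.414.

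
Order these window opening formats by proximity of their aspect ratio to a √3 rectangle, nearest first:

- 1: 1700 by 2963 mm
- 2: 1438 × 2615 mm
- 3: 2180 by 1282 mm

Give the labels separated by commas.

1: 2963/1700 ≈ 1.743 → |1.743 − 1.732| = 0.011
2: 2615/1438 ≈ 1.818 → |1.818 − 1.732| = 0.086
3: 2180/1282 ≈ 1.700 → |1.700 − 1.732| = 0.032

1, 3, 2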